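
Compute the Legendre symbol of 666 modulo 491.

-1

Reduce the numerator: 666 ≡ 175 (mod 491), so (666|491) = (175|491).
Both 175 ≡ 3 and 491 ≡ 3 (mod 4), so reciprocity gives (175|491) = -(491|175). Reduce: 491 ≡ 141 (mod 175). Now have -(141|175).
141 ≡ 1 (mod 4), so quadratic reciprocity gives (141|175) = (175|141). Reduce: 175 ≡ 34 (mod 141). Now have -(34|141).
Factor out 2: 34 = 2·17. Since 141 ≡ 5 (mod 8), (2|141) = -1. Now have (17|141).
17 ≡ 1 (mod 4), so quadratic reciprocity gives (17|141) = (141|17). Reduce: 141 ≡ 5 (mod 17). Now have (5|17).
5 ≡ 1 (mod 4), so quadratic reciprocity gives (5|17) = (17|5). Reduce: 17 ≡ 2 (mod 5). Now have (2|5).
Factor out 2: 2 = 2. Since 5 ≡ 5 (mod 8), (2|5) = -1. Now have -(1|5).
(1|5) = 1. Collecting the sign factors: -1.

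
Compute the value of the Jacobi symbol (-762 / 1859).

-1

Pull out -1: (-762 / 1859) = (-1 / 1859)·(762 / 1859). Since 1859 ≡ 3 (mod 4), (-1 / 1859) = -1. Now have -(762 / 1859).
Factor out 2: 762 = 2·381. Since 1859 ≡ 3 (mod 8), (2 / 1859) = -1. Now have (381 / 1859).
381 ≡ 1 (mod 4), so quadratic reciprocity gives (381 / 1859) = (1859 / 381). Reduce: 1859 ≡ 335 (mod 381). Now have (335 / 381).
381 ≡ 1 (mod 4), so quadratic reciprocity gives (335 / 381) = (381 / 335). Reduce: 381 ≡ 46 (mod 335). Now have (46 / 335).
Factor out 2: 46 = 2·23. Since 335 ≡ 7 (mod 8), (2 / 335) = +1. Now have (23 / 335).
Both 23 ≡ 3 and 335 ≡ 3 (mod 4), so reciprocity gives (23 / 335) = -(335 / 23). Reduce: 335 ≡ 13 (mod 23). Now have -(13 / 23).
13 ≡ 1 (mod 4), so quadratic reciprocity gives (13 / 23) = (23 / 13). Reduce: 23 ≡ 10 (mod 13). Now have -(10 / 13).
Factor out 2: 10 = 2·5. Since 13 ≡ 5 (mod 8), (2 / 13) = -1. Now have (5 / 13).
5 ≡ 1 (mod 4), so quadratic reciprocity gives (5 / 13) = (13 / 5). Reduce: 13 ≡ 3 (mod 5). Now have (3 / 5).
5 ≡ 1 (mod 4), so quadratic reciprocity gives (3 / 5) = (5 / 3). Reduce: 5 ≡ 2 (mod 3). Now have (2 / 3).
Factor out 2: 2 = 2. Since 3 ≡ 3 (mod 8), (2 / 3) = -1. Now have -(1 / 3).
(1 / 3) = 1. Collecting the sign factors: -1.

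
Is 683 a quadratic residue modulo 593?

(683|593)
  = (90|593)    [683 ≡ 90 mod 593]
  = (45|593)    [593 ≡ 1 mod 8 ⇒ (2|593) = +1]
  = (593|45)    [QR: 45 ≡ 1 mod 4, sign kept]
  = (8|45)    [593 ≡ 8 mod 45]
  = -(1|45)    [45 ≡ 5 mod 8 ⇒ (2|45)^3 = -1]
  = -1    [(1|45) = 1]
(683|593) = -1, and 593 is prime, so 683 is not a quadratic residue mod 593.

no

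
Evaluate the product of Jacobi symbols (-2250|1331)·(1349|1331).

By multiplicativity, (-2250·1349|1331) = (-2250|1331)·(1349|1331).
First factor (-2250|1331):
Reduce the numerator: -2250 ≡ 412 (mod 1331), so (-2250|1331) = (412|1331).
Factor out 2: 412 = 2^2·103. Since 1331 ≡ 3 (mod 8), (2|1331) = -1, and (2|1331)^2 = +1. Now have (103|1331).
Both 103 ≡ 3 and 1331 ≡ 3 (mod 4), so reciprocity gives (103|1331) = -(1331|103). Reduce: 1331 ≡ 95 (mod 103). Now have -(95|103).
Both 95 ≡ 3 and 103 ≡ 3 (mod 4), so reciprocity gives (95|103) = -(103|95). Reduce: 103 ≡ 8 (mod 95). Now have (8|95).
Factor out 2: 8 = 2^3. Since 95 ≡ 7 (mod 8), (2|95) = +1, and (2|95)^3 = +1. Now have (1|95).
(1|95) = 1. Collecting the sign factors: 1.
Second factor (1349|1331):
Reduce the numerator: 1349 ≡ 18 (mod 1331), so (1349|1331) = (18|1331).
Factor out 2: 18 = 2·9. Since 1331 ≡ 3 (mod 8), (2|1331) = -1. Now have -(9|1331).
9 ≡ 1 (mod 4), so quadratic reciprocity gives (9|1331) = (1331|9). Reduce: 1331 ≡ 8 (mod 9). Now have -(8|9).
Factor out 2: 8 = 2^3. Since 9 ≡ 1 (mod 8), (2|9) = +1, and (2|9)^3 = +1. Now have -(1|9).
(1|9) = 1. Collecting the sign factors: -1.
Product: (1)·(-1) = -1.

-1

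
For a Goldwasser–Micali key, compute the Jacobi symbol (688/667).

1

Reduce the numerator: 688 ≡ 21 (mod 667), so (688/667) = (21/667).
21 ≡ 1 (mod 4), so quadratic reciprocity gives (21/667) = (667/21). Reduce: 667 ≡ 16 (mod 21). Now have (16/21).
Factor out 2: 16 = 2^4. Since 21 ≡ 5 (mod 8), (2/21) = -1, and (2/21)^4 = +1. Now have (1/21).
(1/21) = 1. Collecting the sign factors: 1.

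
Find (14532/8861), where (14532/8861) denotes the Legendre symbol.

(14532/8861)
  = (5671/8861)    [14532 ≡ 5671 mod 8861]
  = (8861/5671)    [QR: 8861 ≡ 1 mod 4, sign kept]
  = (3190/5671)    [8861 ≡ 3190 mod 5671]
  = (1595/5671)    [5671 ≡ 7 mod 8 ⇒ (2/5671) = +1]
  = -(5671/1595)    [QR: both ≡ 3 mod 4, sign flips]
  = -(886/1595)    [5671 ≡ 886 mod 1595]
  = (443/1595)    [1595 ≡ 3 mod 8 ⇒ (2/1595) = -1]
  = -(1595/443)    [QR: both ≡ 3 mod 4, sign flips]
  = -(266/443)    [1595 ≡ 266 mod 443]
  = (133/443)    [443 ≡ 3 mod 8 ⇒ (2/443) = -1]
  = (443/133)    [QR: 133 ≡ 1 mod 4, sign kept]
  = (44/133)    [443 ≡ 44 mod 133]
  = (11/133)    [133 ≡ 5 mod 8 ⇒ (2/133)^2 = +1]
  = (133/11)    [QR: 133 ≡ 1 mod 4, sign kept]
  = (1/11)    [133 ≡ 1 mod 11]
  = 1    [(1/11) = 1]

1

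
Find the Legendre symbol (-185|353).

1

Pull out -1: (-185|353) = (-1|353)·(185|353). Since 353 ≡ 1 (mod 4), (-1|353) = +1. Now have (185|353).
185 ≡ 1 (mod 4), so quadratic reciprocity gives (185|353) = (353|185). Reduce: 353 ≡ 168 (mod 185). Now have (168|185).
Factor out 2: 168 = 2^3·21. Since 185 ≡ 1 (mod 8), (2|185) = +1, and (2|185)^3 = +1. Now have (21|185).
21 ≡ 1 (mod 4), so quadratic reciprocity gives (21|185) = (185|21). Reduce: 185 ≡ 17 (mod 21). Now have (17|21).
17 ≡ 1 (mod 4), so quadratic reciprocity gives (17|21) = (21|17). Reduce: 21 ≡ 4 (mod 17). Now have (4|17).
Factor out 2: 4 = 2^2. Since 17 ≡ 1 (mod 8), (2|17) = +1, and (2|17)^2 = +1. Now have (1|17).
(1|17) = 1. Collecting the sign factors: 1.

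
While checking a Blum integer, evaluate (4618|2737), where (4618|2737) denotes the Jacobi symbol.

1

(4618|2737)
  = (1881|2737)    [4618 ≡ 1881 mod 2737]
  = (2737|1881)    [QR: 1881 ≡ 1 mod 4, sign kept]
  = (856|1881)    [2737 ≡ 856 mod 1881]
  = (107|1881)    [1881 ≡ 1 mod 8 ⇒ (2|1881)^3 = +1]
  = (1881|107)    [QR: 1881 ≡ 1 mod 4, sign kept]
  = (62|107)    [1881 ≡ 62 mod 107]
  = -(31|107)    [107 ≡ 3 mod 8 ⇒ (2|107) = -1]
  = (107|31)    [QR: both ≡ 3 mod 4, sign flips]
  = (14|31)    [107 ≡ 14 mod 31]
  = (7|31)    [31 ≡ 7 mod 8 ⇒ (2|31) = +1]
  = -(31|7)    [QR: both ≡ 3 mod 4, sign flips]
  = -(3|7)    [31 ≡ 3 mod 7]
  = (7|3)    [QR: both ≡ 3 mod 4, sign flips]
  = (1|3)    [7 ≡ 1 mod 3]
  = 1    [(1|3) = 1]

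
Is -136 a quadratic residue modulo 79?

Pull out -1: (-136/79) = (-1/79)·(136/79). Since 79 ≡ 3 (mod 4), (-1/79) = -1. Now have -(136/79).
Reduce the numerator: 136 ≡ 57 (mod 79), so (136/79) = (57/79).
57 ≡ 1 (mod 4), so quadratic reciprocity gives (57/79) = (79/57). Reduce: 79 ≡ 22 (mod 57). Now have -(22/57).
Factor out 2: 22 = 2·11. Since 57 ≡ 1 (mod 8), (2/57) = +1. Now have -(11/57).
57 ≡ 1 (mod 4), so quadratic reciprocity gives (11/57) = (57/11). Reduce: 57 ≡ 2 (mod 11). Now have -(2/11).
Factor out 2: 2 = 2. Since 11 ≡ 3 (mod 8), (2/11) = -1. Now have (1/11).
(1/11) = 1. Collecting the sign factors: 1.
The Legendre symbol is 1, so x^2 ≡ -136 (mod 79) has solution.

yes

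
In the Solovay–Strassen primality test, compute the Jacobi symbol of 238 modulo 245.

0

Factor out 2: 238 = 2·119. Since 245 ≡ 5 (mod 8), (2|245) = -1. Now have -(119|245).
245 ≡ 1 (mod 4), so quadratic reciprocity gives (119|245) = (245|119). Reduce: 245 ≡ 7 (mod 119). Now have -(7|119).
Both 7 ≡ 3 and 119 ≡ 3 (mod 4), so reciprocity gives (7|119) = -(119|7). Reduce: 119 ≡ 0 (mod 7). Now have (0|7).
The numerator is now 0 with denominator 7 > 1: the symbol is 0.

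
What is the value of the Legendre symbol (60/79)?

-1

(60/79)
  = (15/79)    [79 ≡ 7 mod 8 ⇒ (2/79)^2 = +1]
  = -(79/15)    [QR: both ≡ 3 mod 4, sign flips]
  = -(4/15)    [79 ≡ 4 mod 15]
  = -(1/15)    [15 ≡ 7 mod 8 ⇒ (2/15)^2 = +1]
  = -1    [(1/15) = 1]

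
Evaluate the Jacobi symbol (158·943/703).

1

By multiplicativity, (158·943/703) = (158/703)·(943/703).
First factor (158/703):
Factor out 2: 158 = 2·79. Since 703 ≡ 7 (mod 8), (2/703) = +1. Now have (79/703).
Both 79 ≡ 3 and 703 ≡ 3 (mod 4), so reciprocity gives (79/703) = -(703/79). Reduce: 703 ≡ 71 (mod 79). Now have -(71/79).
Both 71 ≡ 3 and 79 ≡ 3 (mod 4), so reciprocity gives (71/79) = -(79/71). Reduce: 79 ≡ 8 (mod 71). Now have (8/71).
Factor out 2: 8 = 2^3. Since 71 ≡ 7 (mod 8), (2/71) = +1, and (2/71)^3 = +1. Now have (1/71).
(1/71) = 1. Collecting the sign factors: 1.
Second factor (943/703):
Reduce the numerator: 943 ≡ 240 (mod 703), so (943/703) = (240/703).
Factor out 2: 240 = 2^4·15. Since 703 ≡ 7 (mod 8), (2/703) = +1, and (2/703)^4 = +1. Now have (15/703).
Both 15 ≡ 3 and 703 ≡ 3 (mod 4), so reciprocity gives (15/703) = -(703/15). Reduce: 703 ≡ 13 (mod 15). Now have -(13/15).
13 ≡ 1 (mod 4), so quadratic reciprocity gives (13/15) = (15/13). Reduce: 15 ≡ 2 (mod 13). Now have -(2/13).
Factor out 2: 2 = 2. Since 13 ≡ 5 (mod 8), (2/13) = -1. Now have (1/13).
(1/13) = 1. Collecting the sign factors: 1.
Product: (1)·(1) = 1.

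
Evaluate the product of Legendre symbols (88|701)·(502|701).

1

By multiplicativity, (88·502|701) = (88|701)·(502|701).
First factor (88|701):
Factor out 2: 88 = 2^3·11. Since 701 ≡ 5 (mod 8), (2|701) = -1, and (2|701)^3 = -1. Now have -(11|701).
701 ≡ 1 (mod 4), so quadratic reciprocity gives (11|701) = (701|11). Reduce: 701 ≡ 8 (mod 11). Now have -(8|11).
Factor out 2: 8 = 2^3. Since 11 ≡ 3 (mod 8), (2|11) = -1, and (2|11)^3 = -1. Now have (1|11).
(1|11) = 1. Collecting the sign factors: 1.
Second factor (502|701):
Factor out 2: 502 = 2·251. Since 701 ≡ 5 (mod 8), (2|701) = -1. Now have -(251|701).
701 ≡ 1 (mod 4), so quadratic reciprocity gives (251|701) = (701|251). Reduce: 701 ≡ 199 (mod 251). Now have -(199|251).
Both 199 ≡ 3 and 251 ≡ 3 (mod 4), so reciprocity gives (199|251) = -(251|199). Reduce: 251 ≡ 52 (mod 199). Now have (52|199).
Factor out 2: 52 = 2^2·13. Since 199 ≡ 7 (mod 8), (2|199) = +1, and (2|199)^2 = +1. Now have (13|199).
13 ≡ 1 (mod 4), so quadratic reciprocity gives (13|199) = (199|13). Reduce: 199 ≡ 4 (mod 13). Now have (4|13).
Factor out 2: 4 = 2^2. Since 13 ≡ 5 (mod 8), (2|13) = -1, and (2|13)^2 = +1. Now have (1|13).
(1|13) = 1. Collecting the sign factors: 1.
Product: (1)·(1) = 1.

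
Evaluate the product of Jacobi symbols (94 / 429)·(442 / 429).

0

By multiplicativity, (94·442 / 429) = (94 / 429)·(442 / 429).
First factor (94 / 429):
(94 / 429)
  = -(47 / 429)    [429 ≡ 5 mod 8 ⇒ (2 / 429) = -1]
  = -(429 / 47)    [QR: 429 ≡ 1 mod 4, sign kept]
  = -(6 / 47)    [429 ≡ 6 mod 47]
  = -(3 / 47)    [47 ≡ 7 mod 8 ⇒ (2 / 47) = +1]
  = (47 / 3)    [QR: both ≡ 3 mod 4, sign flips]
  = (2 / 3)    [47 ≡ 2 mod 3]
  = -(1 / 3)    [3 ≡ 3 mod 8 ⇒ (2 / 3) = -1]
  = -1    [(1 / 3) = 1]
Second factor (442 / 429):
(442 / 429)
  = (13 / 429)    [442 ≡ 13 mod 429]
  = (429 / 13)    [QR: 13 ≡ 1 mod 4, sign kept]
  = (0 / 13)    [429 ≡ 0 mod 13]
  = 0    [numerator 0, gcd > 1]
Product: (-1)·(0) = 0.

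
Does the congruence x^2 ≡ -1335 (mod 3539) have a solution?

no

(-1335/3539)
  = (2204/3539)    [-1335 ≡ 2204 mod 3539]
  = (551/3539)    [3539 ≡ 3 mod 8 ⇒ (2/3539)^2 = +1]
  = -(3539/551)    [QR: both ≡ 3 mod 4, sign flips]
  = -(233/551)    [3539 ≡ 233 mod 551]
  = -(551/233)    [QR: 233 ≡ 1 mod 4, sign kept]
  = -(85/233)    [551 ≡ 85 mod 233]
  = -(233/85)    [QR: 85 ≡ 1 mod 4, sign kept]
  = -(63/85)    [233 ≡ 63 mod 85]
  = -(85/63)    [QR: 85 ≡ 1 mod 4, sign kept]
  = -(22/63)    [85 ≡ 22 mod 63]
  = -(11/63)    [63 ≡ 7 mod 8 ⇒ (2/63) = +1]
  = (63/11)    [QR: both ≡ 3 mod 4, sign flips]
  = (8/11)    [63 ≡ 8 mod 11]
  = -(1/11)    [11 ≡ 3 mod 8 ⇒ (2/11)^3 = -1]
  = -1    [(1/11) = 1]
(-1335/3539) = -1, and 3539 is prime, so -1335 is not a quadratic residue mod 3539.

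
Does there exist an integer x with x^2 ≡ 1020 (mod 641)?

(1020|641)
  = (379|641)    [1020 ≡ 379 mod 641]
  = (641|379)    [QR: 641 ≡ 1 mod 4, sign kept]
  = (262|379)    [641 ≡ 262 mod 379]
  = -(131|379)    [379 ≡ 3 mod 8 ⇒ (2|379) = -1]
  = (379|131)    [QR: both ≡ 3 mod 4, sign flips]
  = (117|131)    [379 ≡ 117 mod 131]
  = (131|117)    [QR: 117 ≡ 1 mod 4, sign kept]
  = (14|117)    [131 ≡ 14 mod 117]
  = -(7|117)    [117 ≡ 5 mod 8 ⇒ (2|117) = -1]
  = -(117|7)    [QR: 117 ≡ 1 mod 4, sign kept]
  = -(5|7)    [117 ≡ 5 mod 7]
  = -(7|5)    [QR: 5 ≡ 1 mod 4, sign kept]
  = -(2|5)    [7 ≡ 2 mod 5]
  = (1|5)    [5 ≡ 5 mod 8 ⇒ (2|5) = -1]
  = 1    [(1|5) = 1]
The Legendre symbol is 1, so x^2 ≡ 1020 (mod 641) has solution.

yes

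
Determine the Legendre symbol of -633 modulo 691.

-1

Pull out -1: (-633/691) = (-1/691)·(633/691). Since 691 ≡ 3 (mod 4), (-1/691) = -1. Now have -(633/691).
633 ≡ 1 (mod 4), so quadratic reciprocity gives (633/691) = (691/633). Reduce: 691 ≡ 58 (mod 633). Now have -(58/633).
Factor out 2: 58 = 2·29. Since 633 ≡ 1 (mod 8), (2/633) = +1. Now have -(29/633).
29 ≡ 1 (mod 4), so quadratic reciprocity gives (29/633) = (633/29). Reduce: 633 ≡ 24 (mod 29). Now have -(24/29).
Factor out 2: 24 = 2^3·3. Since 29 ≡ 5 (mod 8), (2/29) = -1, and (2/29)^3 = -1. Now have (3/29).
29 ≡ 1 (mod 4), so quadratic reciprocity gives (3/29) = (29/3). Reduce: 29 ≡ 2 (mod 3). Now have (2/3).
Factor out 2: 2 = 2. Since 3 ≡ 3 (mod 8), (2/3) = -1. Now have -(1/3).
(1/3) = 1. Collecting the sign factors: -1.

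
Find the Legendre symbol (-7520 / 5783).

Pull out -1: (-7520 / 5783) = (-1 / 5783)·(7520 / 5783). Since 5783 ≡ 3 (mod 4), (-1 / 5783) = -1. Now have -(7520 / 5783).
Reduce the numerator: 7520 ≡ 1737 (mod 5783), so (7520 / 5783) = (1737 / 5783).
1737 ≡ 1 (mod 4), so quadratic reciprocity gives (1737 / 5783) = (5783 / 1737). Reduce: 5783 ≡ 572 (mod 1737). Now have -(572 / 1737).
Factor out 2: 572 = 2^2·143. Since 1737 ≡ 1 (mod 8), (2 / 1737) = +1, and (2 / 1737)^2 = +1. Now have -(143 / 1737).
1737 ≡ 1 (mod 4), so quadratic reciprocity gives (143 / 1737) = (1737 / 143). Reduce: 1737 ≡ 21 (mod 143). Now have -(21 / 143).
21 ≡ 1 (mod 4), so quadratic reciprocity gives (21 / 143) = (143 / 21). Reduce: 143 ≡ 17 (mod 21). Now have -(17 / 21).
17 ≡ 1 (mod 4), so quadratic reciprocity gives (17 / 21) = (21 / 17). Reduce: 21 ≡ 4 (mod 17). Now have -(4 / 17).
Factor out 2: 4 = 2^2. Since 17 ≡ 1 (mod 8), (2 / 17) = +1, and (2 / 17)^2 = +1. Now have -(1 / 17).
(1 / 17) = 1. Collecting the sign factors: -1.

-1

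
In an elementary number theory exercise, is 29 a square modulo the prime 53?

29 ≡ 1 (mod 4), so quadratic reciprocity gives (29/53) = (53/29). Reduce: 53 ≡ 24 (mod 29). Now have (24/29).
Factor out 2: 24 = 2^3·3. Since 29 ≡ 5 (mod 8), (2/29) = -1, and (2/29)^3 = -1. Now have -(3/29).
29 ≡ 1 (mod 4), so quadratic reciprocity gives (3/29) = (29/3). Reduce: 29 ≡ 2 (mod 3). Now have -(2/3).
Factor out 2: 2 = 2. Since 3 ≡ 3 (mod 8), (2/3) = -1. Now have (1/3).
(1/3) = 1. Collecting the sign factors: 1.
The Legendre symbol is 1, so x^2 ≡ 29 (mod 53) has solution.

yes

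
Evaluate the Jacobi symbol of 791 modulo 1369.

(791/1369)
  = (1369/791)    [QR: 1369 ≡ 1 mod 4, sign kept]
  = (578/791)    [1369 ≡ 578 mod 791]
  = (289/791)    [791 ≡ 7 mod 8 ⇒ (2/791) = +1]
  = (791/289)    [QR: 289 ≡ 1 mod 4, sign kept]
  = (213/289)    [791 ≡ 213 mod 289]
  = (289/213)    [QR: 213 ≡ 1 mod 4, sign kept]
  = (76/213)    [289 ≡ 76 mod 213]
  = (19/213)    [213 ≡ 5 mod 8 ⇒ (2/213)^2 = +1]
  = (213/19)    [QR: 213 ≡ 1 mod 4, sign kept]
  = (4/19)    [213 ≡ 4 mod 19]
  = (1/19)    [19 ≡ 3 mod 8 ⇒ (2/19)^2 = +1]
  = 1    [(1/19) = 1]

1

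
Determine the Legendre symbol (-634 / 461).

(-634 / 461)
  = (634 / 461)    [461 ≡ 1 mod 4 ⇒ (-1 / 461) = +1]
  = (173 / 461)    [634 ≡ 173 mod 461]
  = (461 / 173)    [QR: 173 ≡ 1 mod 4, sign kept]
  = (115 / 173)    [461 ≡ 115 mod 173]
  = (173 / 115)    [QR: 173 ≡ 1 mod 4, sign kept]
  = (58 / 115)    [173 ≡ 58 mod 115]
  = -(29 / 115)    [115 ≡ 3 mod 8 ⇒ (2 / 115) = -1]
  = -(115 / 29)    [QR: 29 ≡ 1 mod 4, sign kept]
  = -(28 / 29)    [115 ≡ 28 mod 29]
  = -(7 / 29)    [29 ≡ 5 mod 8 ⇒ (2 / 29)^2 = +1]
  = -(29 / 7)    [QR: 29 ≡ 1 mod 4, sign kept]
  = -(1 / 7)    [29 ≡ 1 mod 7]
  = -1    [(1 / 7) = 1]

-1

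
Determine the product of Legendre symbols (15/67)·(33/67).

By multiplicativity, (15·33/67) = (15/67)·(33/67).
First factor (15/67):
Both 15 ≡ 3 and 67 ≡ 3 (mod 4), so reciprocity gives (15/67) = -(67/15). Reduce: 67 ≡ 7 (mod 15). Now have -(7/15).
Both 7 ≡ 3 and 15 ≡ 3 (mod 4), so reciprocity gives (7/15) = -(15/7). Reduce: 15 ≡ 1 (mod 7). Now have (1/7).
(1/7) = 1. Collecting the sign factors: 1.
Second factor (33/67):
33 ≡ 1 (mod 4), so quadratic reciprocity gives (33/67) = (67/33). Reduce: 67 ≡ 1 (mod 33). Now have (1/33).
(1/33) = 1. Collecting the sign factors: 1.
Product: (1)·(1) = 1.

1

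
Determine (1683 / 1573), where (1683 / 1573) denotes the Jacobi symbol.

0

(1683 / 1573)
  = (110 / 1573)    [1683 ≡ 110 mod 1573]
  = -(55 / 1573)    [1573 ≡ 5 mod 8 ⇒ (2 / 1573) = -1]
  = -(1573 / 55)    [QR: 1573 ≡ 1 mod 4, sign kept]
  = -(33 / 55)    [1573 ≡ 33 mod 55]
  = -(55 / 33)    [QR: 33 ≡ 1 mod 4, sign kept]
  = -(22 / 33)    [55 ≡ 22 mod 33]
  = -(11 / 33)    [33 ≡ 1 mod 8 ⇒ (2 / 33) = +1]
  = -(33 / 11)    [QR: 33 ≡ 1 mod 4, sign kept]
  = -(0 / 11)    [33 ≡ 0 mod 11]
  = 0    [numerator 0, gcd > 1]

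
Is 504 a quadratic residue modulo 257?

no

Reduce the numerator: 504 ≡ 247 (mod 257), so (504/257) = (247/257).
257 ≡ 1 (mod 4), so quadratic reciprocity gives (247/257) = (257/247). Reduce: 257 ≡ 10 (mod 247). Now have (10/247).
Factor out 2: 10 = 2·5. Since 247 ≡ 7 (mod 8), (2/247) = +1. Now have (5/247).
5 ≡ 1 (mod 4), so quadratic reciprocity gives (5/247) = (247/5). Reduce: 247 ≡ 2 (mod 5). Now have (2/5).
Factor out 2: 2 = 2. Since 5 ≡ 5 (mod 8), (2/5) = -1. Now have -(1/5).
(1/5) = 1. Collecting the sign factors: -1.
(504/257) = -1, and 257 is prime, so 504 is not a quadratic residue mod 257.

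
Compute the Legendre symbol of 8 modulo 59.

-1

(8|59)
  = -(1|59)    [59 ≡ 3 mod 8 ⇒ (2|59)^3 = -1]
  = -1    [(1|59) = 1]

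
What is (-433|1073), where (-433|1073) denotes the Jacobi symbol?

Reduce the numerator: -433 ≡ 640 (mod 1073), so (-433|1073) = (640|1073).
Factor out 2: 640 = 2^7·5. Since 1073 ≡ 1 (mod 8), (2|1073) = +1, and (2|1073)^7 = +1. Now have (5|1073).
5 ≡ 1 (mod 4), so quadratic reciprocity gives (5|1073) = (1073|5). Reduce: 1073 ≡ 3 (mod 5). Now have (3|5).
5 ≡ 1 (mod 4), so quadratic reciprocity gives (3|5) = (5|3). Reduce: 5 ≡ 2 (mod 3). Now have (2|3).
Factor out 2: 2 = 2. Since 3 ≡ 3 (mod 8), (2|3) = -1. Now have -(1|3).
(1|3) = 1. Collecting the sign factors: -1.

-1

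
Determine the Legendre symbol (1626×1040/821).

By multiplicativity, (1626·1040/821) = (1626/821)·(1040/821).
First factor (1626/821):
Reduce the numerator: 1626 ≡ 805 (mod 821), so (1626/821) = (805/821).
805 ≡ 1 (mod 4), so quadratic reciprocity gives (805/821) = (821/805). Reduce: 821 ≡ 16 (mod 805). Now have (16/805).
Factor out 2: 16 = 2^4. Since 805 ≡ 5 (mod 8), (2/805) = -1, and (2/805)^4 = +1. Now have (1/805).
(1/805) = 1. Collecting the sign factors: 1.
Second factor (1040/821):
Reduce the numerator: 1040 ≡ 219 (mod 821), so (1040/821) = (219/821).
821 ≡ 1 (mod 4), so quadratic reciprocity gives (219/821) = (821/219). Reduce: 821 ≡ 164 (mod 219). Now have (164/219).
Factor out 2: 164 = 2^2·41. Since 219 ≡ 3 (mod 8), (2/219) = -1, and (2/219)^2 = +1. Now have (41/219).
41 ≡ 1 (mod 4), so quadratic reciprocity gives (41/219) = (219/41). Reduce: 219 ≡ 14 (mod 41). Now have (14/41).
Factor out 2: 14 = 2·7. Since 41 ≡ 1 (mod 8), (2/41) = +1. Now have (7/41).
41 ≡ 1 (mod 4), so quadratic reciprocity gives (7/41) = (41/7). Reduce: 41 ≡ 6 (mod 7). Now have (6/7).
Factor out 2: 6 = 2·3. Since 7 ≡ 7 (mod 8), (2/7) = +1. Now have (3/7).
Both 3 ≡ 3 and 7 ≡ 3 (mod 4), so reciprocity gives (3/7) = -(7/3). Reduce: 7 ≡ 1 (mod 3). Now have -(1/3).
(1/3) = 1. Collecting the sign factors: -1.
Product: (1)·(-1) = -1.

-1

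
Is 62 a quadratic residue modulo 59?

(62|59)
  = (3|59)    [62 ≡ 3 mod 59]
  = -(59|3)    [QR: both ≡ 3 mod 4, sign flips]
  = -(2|3)    [59 ≡ 2 mod 3]
  = (1|3)    [3 ≡ 3 mod 8 ⇒ (2|3) = -1]
  = 1    [(1|3) = 1]
(62|59) = 1, and 59 is prime, so 62 is a quadratic residue mod 59.

yes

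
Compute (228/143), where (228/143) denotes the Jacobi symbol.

Reduce the numerator: 228 ≡ 85 (mod 143), so (228/143) = (85/143).
85 ≡ 1 (mod 4), so quadratic reciprocity gives (85/143) = (143/85). Reduce: 143 ≡ 58 (mod 85). Now have (58/85).
Factor out 2: 58 = 2·29. Since 85 ≡ 5 (mod 8), (2/85) = -1. Now have -(29/85).
29 ≡ 1 (mod 4), so quadratic reciprocity gives (29/85) = (85/29). Reduce: 85 ≡ 27 (mod 29). Now have -(27/29).
29 ≡ 1 (mod 4), so quadratic reciprocity gives (27/29) = (29/27). Reduce: 29 ≡ 2 (mod 27). Now have -(2/27).
Factor out 2: 2 = 2. Since 27 ≡ 3 (mod 8), (2/27) = -1. Now have (1/27).
(1/27) = 1. Collecting the sign factors: 1.

1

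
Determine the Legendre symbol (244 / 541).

Factor out 2: 244 = 2^2·61. Since 541 ≡ 5 (mod 8), (2 / 541) = -1, and (2 / 541)^2 = +1. Now have (61 / 541).
61 ≡ 1 (mod 4), so quadratic reciprocity gives (61 / 541) = (541 / 61). Reduce: 541 ≡ 53 (mod 61). Now have (53 / 61).
53 ≡ 1 (mod 4), so quadratic reciprocity gives (53 / 61) = (61 / 53). Reduce: 61 ≡ 8 (mod 53). Now have (8 / 53).
Factor out 2: 8 = 2^3. Since 53 ≡ 5 (mod 8), (2 / 53) = -1, and (2 / 53)^3 = -1. Now have -(1 / 53).
(1 / 53) = 1. Collecting the sign factors: -1.

-1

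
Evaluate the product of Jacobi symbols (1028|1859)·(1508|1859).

By multiplicativity, (1028·1508|1859) = (1028|1859)·(1508|1859).
First factor (1028|1859):
(1028|1859)
  = (257|1859)    [1859 ≡ 3 mod 8 ⇒ (2|1859)^2 = +1]
  = (1859|257)    [QR: 257 ≡ 1 mod 4, sign kept]
  = (60|257)    [1859 ≡ 60 mod 257]
  = (15|257)    [257 ≡ 1 mod 8 ⇒ (2|257)^2 = +1]
  = (257|15)    [QR: 257 ≡ 1 mod 4, sign kept]
  = (2|15)    [257 ≡ 2 mod 15]
  = (1|15)    [15 ≡ 7 mod 8 ⇒ (2|15) = +1]
  = 1    [(1|15) = 1]
Second factor (1508|1859):
(1508|1859)
  = (377|1859)    [1859 ≡ 3 mod 8 ⇒ (2|1859)^2 = +1]
  = (1859|377)    [QR: 377 ≡ 1 mod 4, sign kept]
  = (351|377)    [1859 ≡ 351 mod 377]
  = (377|351)    [QR: 377 ≡ 1 mod 4, sign kept]
  = (26|351)    [377 ≡ 26 mod 351]
  = (13|351)    [351 ≡ 7 mod 8 ⇒ (2|351) = +1]
  = (351|13)    [QR: 13 ≡ 1 mod 4, sign kept]
  = (0|13)    [351 ≡ 0 mod 13]
  = 0    [numerator 0, gcd > 1]
Product: (1)·(0) = 0.

0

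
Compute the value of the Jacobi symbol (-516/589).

Pull out -1: (-516/589) = (-1/589)·(516/589). Since 589 ≡ 1 (mod 4), (-1/589) = +1. Now have (516/589).
Factor out 2: 516 = 2^2·129. Since 589 ≡ 5 (mod 8), (2/589) = -1, and (2/589)^2 = +1. Now have (129/589).
129 ≡ 1 (mod 4), so quadratic reciprocity gives (129/589) = (589/129). Reduce: 589 ≡ 73 (mod 129). Now have (73/129).
73 ≡ 1 (mod 4), so quadratic reciprocity gives (73/129) = (129/73). Reduce: 129 ≡ 56 (mod 73). Now have (56/73).
Factor out 2: 56 = 2^3·7. Since 73 ≡ 1 (mod 8), (2/73) = +1, and (2/73)^3 = +1. Now have (7/73).
73 ≡ 1 (mod 4), so quadratic reciprocity gives (7/73) = (73/7). Reduce: 73 ≡ 3 (mod 7). Now have (3/7).
Both 3 ≡ 3 and 7 ≡ 3 (mod 4), so reciprocity gives (3/7) = -(7/3). Reduce: 7 ≡ 1 (mod 3). Now have -(1/3).
(1/3) = 1. Collecting the sign factors: -1.

-1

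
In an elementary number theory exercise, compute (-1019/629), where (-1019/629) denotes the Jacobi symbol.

-1

(-1019/629)
  = (239/629)    [-1019 ≡ 239 mod 629]
  = (629/239)    [QR: 629 ≡ 1 mod 4, sign kept]
  = (151/239)    [629 ≡ 151 mod 239]
  = -(239/151)    [QR: both ≡ 3 mod 4, sign flips]
  = -(88/151)    [239 ≡ 88 mod 151]
  = -(11/151)    [151 ≡ 7 mod 8 ⇒ (2/151)^3 = +1]
  = (151/11)    [QR: both ≡ 3 mod 4, sign flips]
  = (8/11)    [151 ≡ 8 mod 11]
  = -(1/11)    [11 ≡ 3 mod 8 ⇒ (2/11)^3 = -1]
  = -1    [(1/11) = 1]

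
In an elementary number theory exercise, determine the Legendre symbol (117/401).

117 ≡ 1 (mod 4), so quadratic reciprocity gives (117/401) = (401/117). Reduce: 401 ≡ 50 (mod 117). Now have (50/117).
Factor out 2: 50 = 2·25. Since 117 ≡ 5 (mod 8), (2/117) = -1. Now have -(25/117).
25 ≡ 1 (mod 4), so quadratic reciprocity gives (25/117) = (117/25). Reduce: 117 ≡ 17 (mod 25). Now have -(17/25).
17 ≡ 1 (mod 4), so quadratic reciprocity gives (17/25) = (25/17). Reduce: 25 ≡ 8 (mod 17). Now have -(8/17).
Factor out 2: 8 = 2^3. Since 17 ≡ 1 (mod 8), (2/17) = +1, and (2/17)^3 = +1. Now have -(1/17).
(1/17) = 1. Collecting the sign factors: -1.

-1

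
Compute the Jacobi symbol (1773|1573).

(1773|1573)
  = (200|1573)    [1773 ≡ 200 mod 1573]
  = -(25|1573)    [1573 ≡ 5 mod 8 ⇒ (2|1573)^3 = -1]
  = -(1573|25)    [QR: 25 ≡ 1 mod 4, sign kept]
  = -(23|25)    [1573 ≡ 23 mod 25]
  = -(25|23)    [QR: 25 ≡ 1 mod 4, sign kept]
  = -(2|23)    [25 ≡ 2 mod 23]
  = -(1|23)    [23 ≡ 7 mod 8 ⇒ (2|23) = +1]
  = -1    [(1|23) = 1]

-1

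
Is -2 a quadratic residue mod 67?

yes

Reduce the numerator: -2 ≡ 65 (mod 67), so (-2/67) = (65/67).
65 ≡ 1 (mod 4), so quadratic reciprocity gives (65/67) = (67/65). Reduce: 67 ≡ 2 (mod 65). Now have (2/65).
Factor out 2: 2 = 2. Since 65 ≡ 1 (mod 8), (2/65) = +1. Now have (1/65).
(1/65) = 1. Collecting the sign factors: 1.
(-2/67) = 1, and 67 is prime, so -2 is a quadratic residue mod 67.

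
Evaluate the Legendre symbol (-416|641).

(-416|641)
  = (225|641)    [-416 ≡ 225 mod 641]
  = (641|225)    [QR: 225 ≡ 1 mod 4, sign kept]
  = (191|225)    [641 ≡ 191 mod 225]
  = (225|191)    [QR: 225 ≡ 1 mod 4, sign kept]
  = (34|191)    [225 ≡ 34 mod 191]
  = (17|191)    [191 ≡ 7 mod 8 ⇒ (2|191) = +1]
  = (191|17)    [QR: 17 ≡ 1 mod 4, sign kept]
  = (4|17)    [191 ≡ 4 mod 17]
  = (1|17)    [17 ≡ 1 mod 8 ⇒ (2|17)^2 = +1]
  = 1    [(1|17) = 1]

1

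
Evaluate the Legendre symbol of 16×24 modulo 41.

By multiplicativity, (16·24|41) = (16|41)·(24|41).
First factor (16|41):
Factor out 2: 16 = 2^4. Since 41 ≡ 1 (mod 8), (2|41) = +1, and (2|41)^4 = +1. Now have (1|41).
(1|41) = 1. Collecting the sign factors: 1.
Second factor (24|41):
Factor out 2: 24 = 2^3·3. Since 41 ≡ 1 (mod 8), (2|41) = +1, and (2|41)^3 = +1. Now have (3|41).
41 ≡ 1 (mod 4), so quadratic reciprocity gives (3|41) = (41|3). Reduce: 41 ≡ 2 (mod 3). Now have (2|3).
Factor out 2: 2 = 2. Since 3 ≡ 3 (mod 8), (2|3) = -1. Now have -(1|3).
(1|3) = 1. Collecting the sign factors: -1.
Product: (1)·(-1) = -1.

-1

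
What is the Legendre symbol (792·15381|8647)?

By multiplicativity, (792·15381|8647) = (792|8647)·(15381|8647).
First factor (792|8647):
Factor out 2: 792 = 2^3·99. Since 8647 ≡ 7 (mod 8), (2|8647) = +1, and (2|8647)^3 = +1. Now have (99|8647).
Both 99 ≡ 3 and 8647 ≡ 3 (mod 4), so reciprocity gives (99|8647) = -(8647|99). Reduce: 8647 ≡ 34 (mod 99). Now have -(34|99).
Factor out 2: 34 = 2·17. Since 99 ≡ 3 (mod 8), (2|99) = -1. Now have (17|99).
17 ≡ 1 (mod 4), so quadratic reciprocity gives (17|99) = (99|17). Reduce: 99 ≡ 14 (mod 17). Now have (14|17).
Factor out 2: 14 = 2·7. Since 17 ≡ 1 (mod 8), (2|17) = +1. Now have (7|17).
17 ≡ 1 (mod 4), so quadratic reciprocity gives (7|17) = (17|7). Reduce: 17 ≡ 3 (mod 7). Now have (3|7).
Both 3 ≡ 3 and 7 ≡ 3 (mod 4), so reciprocity gives (3|7) = -(7|3). Reduce: 7 ≡ 1 (mod 3). Now have -(1|3).
(1|3) = 1. Collecting the sign factors: -1.
Second factor (15381|8647):
Reduce the numerator: 15381 ≡ 6734 (mod 8647), so (15381|8647) = (6734|8647).
Factor out 2: 6734 = 2·3367. Since 8647 ≡ 7 (mod 8), (2|8647) = +1. Now have (3367|8647).
Both 3367 ≡ 3 and 8647 ≡ 3 (mod 4), so reciprocity gives (3367|8647) = -(8647|3367). Reduce: 8647 ≡ 1913 (mod 3367). Now have -(1913|3367).
1913 ≡ 1 (mod 4), so quadratic reciprocity gives (1913|3367) = (3367|1913). Reduce: 3367 ≡ 1454 (mod 1913). Now have -(1454|1913).
Factor out 2: 1454 = 2·727. Since 1913 ≡ 1 (mod 8), (2|1913) = +1. Now have -(727|1913).
1913 ≡ 1 (mod 4), so quadratic reciprocity gives (727|1913) = (1913|727). Reduce: 1913 ≡ 459 (mod 727). Now have -(459|727).
Both 459 ≡ 3 and 727 ≡ 3 (mod 4), so reciprocity gives (459|727) = -(727|459). Reduce: 727 ≡ 268 (mod 459). Now have (268|459).
Factor out 2: 268 = 2^2·67. Since 459 ≡ 3 (mod 8), (2|459) = -1, and (2|459)^2 = +1. Now have (67|459).
Both 67 ≡ 3 and 459 ≡ 3 (mod 4), so reciprocity gives (67|459) = -(459|67). Reduce: 459 ≡ 57 (mod 67). Now have -(57|67).
57 ≡ 1 (mod 4), so quadratic reciprocity gives (57|67) = (67|57). Reduce: 67 ≡ 10 (mod 57). Now have -(10|57).
Factor out 2: 10 = 2·5. Since 57 ≡ 1 (mod 8), (2|57) = +1. Now have -(5|57).
5 ≡ 1 (mod 4), so quadratic reciprocity gives (5|57) = (57|5). Reduce: 57 ≡ 2 (mod 5). Now have -(2|5).
Factor out 2: 2 = 2. Since 5 ≡ 5 (mod 8), (2|5) = -1. Now have (1|5).
(1|5) = 1. Collecting the sign factors: 1.
Product: (-1)·(1) = -1.

-1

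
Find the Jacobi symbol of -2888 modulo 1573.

Pull out -1: (-2888|1573) = (-1|1573)·(2888|1573). Since 1573 ≡ 1 (mod 4), (-1|1573) = +1. Now have (2888|1573).
Reduce the numerator: 2888 ≡ 1315 (mod 1573), so (2888|1573) = (1315|1573).
1573 ≡ 1 (mod 4), so quadratic reciprocity gives (1315|1573) = (1573|1315). Reduce: 1573 ≡ 258 (mod 1315). Now have (258|1315).
Factor out 2: 258 = 2·129. Since 1315 ≡ 3 (mod 8), (2|1315) = -1. Now have -(129|1315).
129 ≡ 1 (mod 4), so quadratic reciprocity gives (129|1315) = (1315|129). Reduce: 1315 ≡ 25 (mod 129). Now have -(25|129).
25 ≡ 1 (mod 4), so quadratic reciprocity gives (25|129) = (129|25). Reduce: 129 ≡ 4 (mod 25). Now have -(4|25).
Factor out 2: 4 = 2^2. Since 25 ≡ 1 (mod 8), (2|25) = +1, and (2|25)^2 = +1. Now have -(1|25).
(1|25) = 1. Collecting the sign factors: -1.

-1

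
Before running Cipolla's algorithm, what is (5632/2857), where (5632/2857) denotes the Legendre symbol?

(5632/2857)
  = (2775/2857)    [5632 ≡ 2775 mod 2857]
  = (2857/2775)    [QR: 2857 ≡ 1 mod 4, sign kept]
  = (82/2775)    [2857 ≡ 82 mod 2775]
  = (41/2775)    [2775 ≡ 7 mod 8 ⇒ (2/2775) = +1]
  = (2775/41)    [QR: 41 ≡ 1 mod 4, sign kept]
  = (28/41)    [2775 ≡ 28 mod 41]
  = (7/41)    [41 ≡ 1 mod 8 ⇒ (2/41)^2 = +1]
  = (41/7)    [QR: 41 ≡ 1 mod 4, sign kept]
  = (6/7)    [41 ≡ 6 mod 7]
  = (3/7)    [7 ≡ 7 mod 8 ⇒ (2/7) = +1]
  = -(7/3)    [QR: both ≡ 3 mod 4, sign flips]
  = -(1/3)    [7 ≡ 1 mod 3]
  = -1    [(1/3) = 1]

-1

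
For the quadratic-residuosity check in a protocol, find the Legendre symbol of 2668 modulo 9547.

Factor out 2: 2668 = 2^2·667. Since 9547 ≡ 3 (mod 8), (2/9547) = -1, and (2/9547)^2 = +1. Now have (667/9547).
Both 667 ≡ 3 and 9547 ≡ 3 (mod 4), so reciprocity gives (667/9547) = -(9547/667). Reduce: 9547 ≡ 209 (mod 667). Now have -(209/667).
209 ≡ 1 (mod 4), so quadratic reciprocity gives (209/667) = (667/209). Reduce: 667 ≡ 40 (mod 209). Now have -(40/209).
Factor out 2: 40 = 2^3·5. Since 209 ≡ 1 (mod 8), (2/209) = +1, and (2/209)^3 = +1. Now have -(5/209).
5 ≡ 1 (mod 4), so quadratic reciprocity gives (5/209) = (209/5). Reduce: 209 ≡ 4 (mod 5). Now have -(4/5).
Factor out 2: 4 = 2^2. Since 5 ≡ 5 (mod 8), (2/5) = -1, and (2/5)^2 = +1. Now have -(1/5).
(1/5) = 1. Collecting the sign factors: -1.

-1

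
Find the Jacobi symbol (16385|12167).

1

Reduce the numerator: 16385 ≡ 4218 (mod 12167), so (16385|12167) = (4218|12167).
Factor out 2: 4218 = 2·2109. Since 12167 ≡ 7 (mod 8), (2|12167) = +1. Now have (2109|12167).
2109 ≡ 1 (mod 4), so quadratic reciprocity gives (2109|12167) = (12167|2109). Reduce: 12167 ≡ 1622 (mod 2109). Now have (1622|2109).
Factor out 2: 1622 = 2·811. Since 2109 ≡ 5 (mod 8), (2|2109) = -1. Now have -(811|2109).
2109 ≡ 1 (mod 4), so quadratic reciprocity gives (811|2109) = (2109|811). Reduce: 2109 ≡ 487 (mod 811). Now have -(487|811).
Both 487 ≡ 3 and 811 ≡ 3 (mod 4), so reciprocity gives (487|811) = -(811|487). Reduce: 811 ≡ 324 (mod 487). Now have (324|487).
Factor out 2: 324 = 2^2·81. Since 487 ≡ 7 (mod 8), (2|487) = +1, and (2|487)^2 = +1. Now have (81|487).
81 ≡ 1 (mod 4), so quadratic reciprocity gives (81|487) = (487|81). Reduce: 487 ≡ 1 (mod 81). Now have (1|81).
(1|81) = 1. Collecting the sign factors: 1.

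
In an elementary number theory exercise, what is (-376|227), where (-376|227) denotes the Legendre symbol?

1

Reduce the numerator: -376 ≡ 78 (mod 227), so (-376|227) = (78|227).
Factor out 2: 78 = 2·39. Since 227 ≡ 3 (mod 8), (2|227) = -1. Now have -(39|227).
Both 39 ≡ 3 and 227 ≡ 3 (mod 4), so reciprocity gives (39|227) = -(227|39). Reduce: 227 ≡ 32 (mod 39). Now have (32|39).
Factor out 2: 32 = 2^5. Since 39 ≡ 7 (mod 8), (2|39) = +1, and (2|39)^5 = +1. Now have (1|39).
(1|39) = 1. Collecting the sign factors: 1.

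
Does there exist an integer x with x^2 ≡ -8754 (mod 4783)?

yes

(-8754|4783)
  = (812|4783)    [-8754 ≡ 812 mod 4783]
  = (203|4783)    [4783 ≡ 7 mod 8 ⇒ (2|4783)^2 = +1]
  = -(4783|203)    [QR: both ≡ 3 mod 4, sign flips]
  = -(114|203)    [4783 ≡ 114 mod 203]
  = (57|203)    [203 ≡ 3 mod 8 ⇒ (2|203) = -1]
  = (203|57)    [QR: 57 ≡ 1 mod 4, sign kept]
  = (32|57)    [203 ≡ 32 mod 57]
  = (1|57)    [57 ≡ 1 mod 8 ⇒ (2|57)^5 = +1]
  = 1    [(1|57) = 1]
(-8754|4783) = 1, and 4783 is prime, so -8754 is a quadratic residue mod 4783.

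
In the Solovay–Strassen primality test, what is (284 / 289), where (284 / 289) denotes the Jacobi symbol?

1

(284 / 289)
  = (71 / 289)    [289 ≡ 1 mod 8 ⇒ (2 / 289)^2 = +1]
  = (289 / 71)    [QR: 289 ≡ 1 mod 4, sign kept]
  = (5 / 71)    [289 ≡ 5 mod 71]
  = (71 / 5)    [QR: 5 ≡ 1 mod 4, sign kept]
  = (1 / 5)    [71 ≡ 1 mod 5]
  = 1    [(1 / 5) = 1]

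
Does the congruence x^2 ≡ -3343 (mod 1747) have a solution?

Reduce the numerator: -3343 ≡ 151 (mod 1747), so (-3343|1747) = (151|1747).
Both 151 ≡ 3 and 1747 ≡ 3 (mod 4), so reciprocity gives (151|1747) = -(1747|151). Reduce: 1747 ≡ 86 (mod 151). Now have -(86|151).
Factor out 2: 86 = 2·43. Since 151 ≡ 7 (mod 8), (2|151) = +1. Now have -(43|151).
Both 43 ≡ 3 and 151 ≡ 3 (mod 4), so reciprocity gives (43|151) = -(151|43). Reduce: 151 ≡ 22 (mod 43). Now have (22|43).
Factor out 2: 22 = 2·11. Since 43 ≡ 3 (mod 8), (2|43) = -1. Now have -(11|43).
Both 11 ≡ 3 and 43 ≡ 3 (mod 4), so reciprocity gives (11|43) = -(43|11). Reduce: 43 ≡ 10 (mod 11). Now have (10|11).
Factor out 2: 10 = 2·5. Since 11 ≡ 3 (mod 8), (2|11) = -1. Now have -(5|11).
5 ≡ 1 (mod 4), so quadratic reciprocity gives (5|11) = (11|5). Reduce: 11 ≡ 1 (mod 5). Now have -(1|5).
(1|5) = 1. Collecting the sign factors: -1.
The Legendre symbol is -1, so x^2 ≡ -3343 (mod 1747) has no solution.

no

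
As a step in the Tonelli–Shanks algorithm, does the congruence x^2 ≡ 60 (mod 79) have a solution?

no

(60/79)
  = (15/79)    [79 ≡ 7 mod 8 ⇒ (2/79)^2 = +1]
  = -(79/15)    [QR: both ≡ 3 mod 4, sign flips]
  = -(4/15)    [79 ≡ 4 mod 15]
  = -(1/15)    [15 ≡ 7 mod 8 ⇒ (2/15)^2 = +1]
  = -1    [(1/15) = 1]
(60/79) = -1, and 79 is prime, so 60 is not a quadratic residue mod 79.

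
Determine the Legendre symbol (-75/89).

Reduce the numerator: -75 ≡ 14 (mod 89), so (-75/89) = (14/89).
Factor out 2: 14 = 2·7. Since 89 ≡ 1 (mod 8), (2/89) = +1. Now have (7/89).
89 ≡ 1 (mod 4), so quadratic reciprocity gives (7/89) = (89/7). Reduce: 89 ≡ 5 (mod 7). Now have (5/7).
5 ≡ 1 (mod 4), so quadratic reciprocity gives (5/7) = (7/5). Reduce: 7 ≡ 2 (mod 5). Now have (2/5).
Factor out 2: 2 = 2. Since 5 ≡ 5 (mod 8), (2/5) = -1. Now have -(1/5).
(1/5) = 1. Collecting the sign factors: -1.

-1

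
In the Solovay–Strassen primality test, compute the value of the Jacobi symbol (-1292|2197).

-1

Reduce the numerator: -1292 ≡ 905 (mod 2197), so (-1292|2197) = (905|2197).
905 ≡ 1 (mod 4), so quadratic reciprocity gives (905|2197) = (2197|905). Reduce: 2197 ≡ 387 (mod 905). Now have (387|905).
905 ≡ 1 (mod 4), so quadratic reciprocity gives (387|905) = (905|387). Reduce: 905 ≡ 131 (mod 387). Now have (131|387).
Both 131 ≡ 3 and 387 ≡ 3 (mod 4), so reciprocity gives (131|387) = -(387|131). Reduce: 387 ≡ 125 (mod 131). Now have -(125|131).
125 ≡ 1 (mod 4), so quadratic reciprocity gives (125|131) = (131|125). Reduce: 131 ≡ 6 (mod 125). Now have -(6|125).
Factor out 2: 6 = 2·3. Since 125 ≡ 5 (mod 8), (2|125) = -1. Now have (3|125).
125 ≡ 1 (mod 4), so quadratic reciprocity gives (3|125) = (125|3). Reduce: 125 ≡ 2 (mod 3). Now have (2|3).
Factor out 2: 2 = 2. Since 3 ≡ 3 (mod 8), (2|3) = -1. Now have -(1|3).
(1|3) = 1. Collecting the sign factors: -1.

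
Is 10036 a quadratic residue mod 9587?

(10036|9587)
  = (449|9587)    [10036 ≡ 449 mod 9587]
  = (9587|449)    [QR: 449 ≡ 1 mod 4, sign kept]
  = (158|449)    [9587 ≡ 158 mod 449]
  = (79|449)    [449 ≡ 1 mod 8 ⇒ (2|449) = +1]
  = (449|79)    [QR: 449 ≡ 1 mod 4, sign kept]
  = (54|79)    [449 ≡ 54 mod 79]
  = (27|79)    [79 ≡ 7 mod 8 ⇒ (2|79) = +1]
  = -(79|27)    [QR: both ≡ 3 mod 4, sign flips]
  = -(25|27)    [79 ≡ 25 mod 27]
  = -(27|25)    [QR: 25 ≡ 1 mod 4, sign kept]
  = -(2|25)    [27 ≡ 2 mod 25]
  = -(1|25)    [25 ≡ 1 mod 8 ⇒ (2|25) = +1]
  = -1    [(1|25) = 1]
The Legendre symbol is -1, so x^2 ≡ 10036 (mod 9587) has no solution.

no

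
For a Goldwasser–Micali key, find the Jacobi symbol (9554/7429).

Reduce the numerator: 9554 ≡ 2125 (mod 7429), so (9554/7429) = (2125/7429).
2125 ≡ 1 (mod 4), so quadratic reciprocity gives (2125/7429) = (7429/2125). Reduce: 7429 ≡ 1054 (mod 2125). Now have (1054/2125).
Factor out 2: 1054 = 2·527. Since 2125 ≡ 5 (mod 8), (2/2125) = -1. Now have -(527/2125).
2125 ≡ 1 (mod 4), so quadratic reciprocity gives (527/2125) = (2125/527). Reduce: 2125 ≡ 17 (mod 527). Now have -(17/527).
17 ≡ 1 (mod 4), so quadratic reciprocity gives (17/527) = (527/17). Reduce: 527 ≡ 0 (mod 17). Now have -(0/17).
The numerator is now 0 with denominator 17 > 1: the symbol is 0.

0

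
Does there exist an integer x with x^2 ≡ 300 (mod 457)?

yes

Factor out 2: 300 = 2^2·75. Since 457 ≡ 1 (mod 8), (2/457) = +1, and (2/457)^2 = +1. Now have (75/457).
457 ≡ 1 (mod 4), so quadratic reciprocity gives (75/457) = (457/75). Reduce: 457 ≡ 7 (mod 75). Now have (7/75).
Both 7 ≡ 3 and 75 ≡ 3 (mod 4), so reciprocity gives (7/75) = -(75/7). Reduce: 75 ≡ 5 (mod 7). Now have -(5/7).
5 ≡ 1 (mod 4), so quadratic reciprocity gives (5/7) = (7/5). Reduce: 7 ≡ 2 (mod 5). Now have -(2/5).
Factor out 2: 2 = 2. Since 5 ≡ 5 (mod 8), (2/5) = -1. Now have (1/5).
(1/5) = 1. Collecting the sign factors: 1.
The Legendre symbol is 1, so x^2 ≡ 300 (mod 457) has solution.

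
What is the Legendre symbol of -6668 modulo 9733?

-1

(-6668|9733)
  = (3065|9733)    [-6668 ≡ 3065 mod 9733]
  = (9733|3065)    [QR: 3065 ≡ 1 mod 4, sign kept]
  = (538|3065)    [9733 ≡ 538 mod 3065]
  = (269|3065)    [3065 ≡ 1 mod 8 ⇒ (2|3065) = +1]
  = (3065|269)    [QR: 269 ≡ 1 mod 4, sign kept]
  = (106|269)    [3065 ≡ 106 mod 269]
  = -(53|269)    [269 ≡ 5 mod 8 ⇒ (2|269) = -1]
  = -(269|53)    [QR: 53 ≡ 1 mod 4, sign kept]
  = -(4|53)    [269 ≡ 4 mod 53]
  = -(1|53)    [53 ≡ 5 mod 8 ⇒ (2|53)^2 = +1]
  = -1    [(1|53) = 1]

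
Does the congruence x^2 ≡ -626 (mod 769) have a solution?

(-626|769)
  = (143|769)    [-626 ≡ 143 mod 769]
  = (769|143)    [QR: 769 ≡ 1 mod 4, sign kept]
  = (54|143)    [769 ≡ 54 mod 143]
  = (27|143)    [143 ≡ 7 mod 8 ⇒ (2|143) = +1]
  = -(143|27)    [QR: both ≡ 3 mod 4, sign flips]
  = -(8|27)    [143 ≡ 8 mod 27]
  = (1|27)    [27 ≡ 3 mod 8 ⇒ (2|27)^3 = -1]
  = 1    [(1|27) = 1]
The Legendre symbol is 1, so x^2 ≡ -626 (mod 769) has solution.

yes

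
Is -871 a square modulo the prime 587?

yes

Reduce the numerator: -871 ≡ 303 (mod 587), so (-871|587) = (303|587).
Both 303 ≡ 3 and 587 ≡ 3 (mod 4), so reciprocity gives (303|587) = -(587|303). Reduce: 587 ≡ 284 (mod 303). Now have -(284|303).
Factor out 2: 284 = 2^2·71. Since 303 ≡ 7 (mod 8), (2|303) = +1, and (2|303)^2 = +1. Now have -(71|303).
Both 71 ≡ 3 and 303 ≡ 3 (mod 4), so reciprocity gives (71|303) = -(303|71). Reduce: 303 ≡ 19 (mod 71). Now have (19|71).
Both 19 ≡ 3 and 71 ≡ 3 (mod 4), so reciprocity gives (19|71) = -(71|19). Reduce: 71 ≡ 14 (mod 19). Now have -(14|19).
Factor out 2: 14 = 2·7. Since 19 ≡ 3 (mod 8), (2|19) = -1. Now have (7|19).
Both 7 ≡ 3 and 19 ≡ 3 (mod 4), so reciprocity gives (7|19) = -(19|7). Reduce: 19 ≡ 5 (mod 7). Now have -(5|7).
5 ≡ 1 (mod 4), so quadratic reciprocity gives (5|7) = (7|5). Reduce: 7 ≡ 2 (mod 5). Now have -(2|5).
Factor out 2: 2 = 2. Since 5 ≡ 5 (mod 8), (2|5) = -1. Now have (1|5).
(1|5) = 1. Collecting the sign factors: 1.
(-871|587) = 1, and 587 is prime, so -871 is a quadratic residue mod 587.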